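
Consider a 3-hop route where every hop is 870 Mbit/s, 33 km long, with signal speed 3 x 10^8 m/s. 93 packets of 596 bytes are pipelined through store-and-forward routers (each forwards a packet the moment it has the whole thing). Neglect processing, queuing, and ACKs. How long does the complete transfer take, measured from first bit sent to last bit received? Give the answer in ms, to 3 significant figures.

0.851 ms

Per-hop transmission t_tx = L/R = 4768/870000000 = 0.00548046 ms.
Per-hop propagation t_prop = 33000/300000000 = 0.11 ms.
Pipeline fill: first packet needs 3·t_tx to clear all hops; remaining 92 packets each add one t_tx.
Total = (3+93-1)·t_tx + 3·t_prop = 95·0.00548046 + 3·0.11 = 0.851 ms.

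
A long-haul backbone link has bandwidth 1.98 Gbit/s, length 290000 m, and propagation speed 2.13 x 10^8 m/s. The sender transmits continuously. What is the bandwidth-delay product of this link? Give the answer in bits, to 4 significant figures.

2696000 bits

Propagation delay = 290000 / 213000000 = 0.0013615 s.
BDP = R × t_prop = 1980000000 × 0.0013615 = 2695770 bits.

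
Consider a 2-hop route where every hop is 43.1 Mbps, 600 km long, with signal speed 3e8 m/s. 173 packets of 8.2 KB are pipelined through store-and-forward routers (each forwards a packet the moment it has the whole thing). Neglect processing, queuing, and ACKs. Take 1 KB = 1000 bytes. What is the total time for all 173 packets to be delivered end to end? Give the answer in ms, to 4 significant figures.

268.8 ms

Per-hop transmission t_tx = L/R = 65600/43100000 = 1.52204 ms.
Per-hop propagation t_prop = 600000/300000000 = 2 ms.
Pipeline fill: first packet needs 2·t_tx to clear all hops; remaining 172 packets each add one t_tx.
Total = (2+173-1)·t_tx + 2·t_prop = 174·1.52204 + 2·2 = 268.8 ms.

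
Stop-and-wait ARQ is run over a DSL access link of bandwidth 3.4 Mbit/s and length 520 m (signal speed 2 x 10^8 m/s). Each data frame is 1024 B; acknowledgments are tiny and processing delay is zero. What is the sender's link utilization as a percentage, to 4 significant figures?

t_tx = L/R = 8192/3400000 = 0.00240941 s.
t_prop = 520/200000000 = 2.6e-06 s; RTT = 5.2e-06 s.
Cycle = t_tx + RTT = 0.00241461 s.
Utilization = t_tx / cycle = 0.00240941/0.00241461 = 99.78 %.

99.78 %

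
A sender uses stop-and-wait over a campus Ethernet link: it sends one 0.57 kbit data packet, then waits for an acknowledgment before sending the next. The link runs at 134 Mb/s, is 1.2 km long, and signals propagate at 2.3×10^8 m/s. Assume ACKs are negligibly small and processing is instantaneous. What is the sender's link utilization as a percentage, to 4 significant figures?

28.96 %

t_tx = L/R = 570/134000000 = 4.25373e-06 s.
t_prop = 1200/2.3e+08 = 5.21739e-06 s; RTT = 1.04348e-05 s.
Cycle = t_tx + RTT = 1.46885e-05 s.
Utilization = t_tx / cycle = 4.25373e-06/1.46885e-05 = 28.96 %.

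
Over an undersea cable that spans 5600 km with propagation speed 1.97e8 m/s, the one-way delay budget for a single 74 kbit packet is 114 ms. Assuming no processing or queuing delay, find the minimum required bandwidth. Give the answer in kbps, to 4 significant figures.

Propagation delay = 5600000 / 197000000 = 28.4264 ms.
Transmission budget = 114 − 28.4264 = 85.5736 ms.
R ≥ L / t_tx = 74000 bits / 0.0855736 s = 864.8 kbps.

864.8 kbps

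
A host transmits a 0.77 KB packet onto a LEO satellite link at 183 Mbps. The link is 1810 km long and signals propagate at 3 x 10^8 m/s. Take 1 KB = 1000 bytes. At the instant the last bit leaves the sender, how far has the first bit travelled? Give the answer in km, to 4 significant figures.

t_tx = L/R = 6160/183000000 = 3.36612e-05 s.
Distance = s × t_tx = 300000000 × 3.36612e-05 = 10.10 km.

10.10 km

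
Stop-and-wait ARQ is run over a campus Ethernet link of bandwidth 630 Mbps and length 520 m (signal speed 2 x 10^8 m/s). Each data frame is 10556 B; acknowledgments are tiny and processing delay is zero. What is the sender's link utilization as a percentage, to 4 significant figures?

96.27 %

t_tx = L/R = 84448/630000000 = 0.000134044 s.
t_prop = 520/200000000 = 2.6e-06 s; RTT = 5.2e-06 s.
Cycle = t_tx + RTT = 0.000139244 s.
Utilization = t_tx / cycle = 0.000134044/0.000139244 = 96.27 %.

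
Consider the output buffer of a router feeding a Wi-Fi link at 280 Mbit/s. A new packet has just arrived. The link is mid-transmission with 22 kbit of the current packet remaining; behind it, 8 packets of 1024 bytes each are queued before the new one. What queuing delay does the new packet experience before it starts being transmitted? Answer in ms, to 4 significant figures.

Each queued packet: L/R = 8192/280000000 = 0.0292571 ms.
8 queued → 0.234057 ms.
Plus remaining 22000 bits of current packet: 0.0785714 ms.
Queuing delay = 0.3126 ms.

0.3126 ms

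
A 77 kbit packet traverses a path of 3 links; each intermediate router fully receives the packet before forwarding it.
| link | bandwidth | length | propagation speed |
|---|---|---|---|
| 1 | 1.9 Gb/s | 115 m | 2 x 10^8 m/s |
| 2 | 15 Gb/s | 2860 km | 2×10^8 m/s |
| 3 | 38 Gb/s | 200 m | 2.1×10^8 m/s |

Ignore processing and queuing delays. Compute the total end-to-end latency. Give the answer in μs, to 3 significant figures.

14300 μs

L = 77000 bits.
Transmission delays (L/R per hop): 40.5263, 5.13333, 2.02632 μs; sum = 47.686 μs.
Propagation delays (d/s per hop): 0.575, 14300, 0.952381 μs; sum = 14301.5 μs.
End-to-end = 14300 μs.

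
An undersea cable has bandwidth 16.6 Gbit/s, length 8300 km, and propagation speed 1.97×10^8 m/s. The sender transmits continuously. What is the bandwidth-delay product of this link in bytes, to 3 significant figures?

Propagation delay = 8300000 / 197000000 = 0.042132 s.
BDP = R × t_prop = 1.66e+10 × 0.042132 = 699391000 bits.
In bytes: 699391000/8 = 87400000 bytes.

87400000 bytes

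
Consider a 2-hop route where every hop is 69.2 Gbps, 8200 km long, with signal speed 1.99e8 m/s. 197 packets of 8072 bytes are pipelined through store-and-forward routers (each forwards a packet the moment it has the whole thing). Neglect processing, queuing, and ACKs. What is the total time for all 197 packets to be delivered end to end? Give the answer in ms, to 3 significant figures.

Per-hop transmission t_tx = L/R = 64576/69200000000 = 0.000933179 ms.
Per-hop propagation t_prop = 8200000/199000000 = 41.206 ms.
Pipeline fill: first packet needs 2·t_tx to clear all hops; remaining 196 packets each add one t_tx.
Total = (2+197-1)·t_tx + 2·t_prop = 198·0.000933179 + 2·41.206 = 82.6 ms.

82.6 ms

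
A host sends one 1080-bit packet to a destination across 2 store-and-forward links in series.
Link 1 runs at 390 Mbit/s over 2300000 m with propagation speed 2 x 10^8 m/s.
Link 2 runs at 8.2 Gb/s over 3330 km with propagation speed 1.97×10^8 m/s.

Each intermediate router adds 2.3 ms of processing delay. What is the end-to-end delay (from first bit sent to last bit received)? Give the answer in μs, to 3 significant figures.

Transmission delays (L/R per hop): 2.76923, 0.131707 μs; sum = 2.90094 μs.
Propagation delays (d/s per hop): 11500, 16903.6 μs; sum = 28403.6 μs.
Processing at 1 router(s): 1 × 2.3 ms = 2300 μs.
End-to-end = 30700 μs.

30700 μs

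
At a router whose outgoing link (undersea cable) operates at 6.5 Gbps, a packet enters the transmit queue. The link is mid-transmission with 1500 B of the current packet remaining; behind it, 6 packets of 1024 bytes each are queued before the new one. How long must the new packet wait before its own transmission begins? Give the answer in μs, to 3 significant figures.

Each queued packet: L/R = 8192/6500000000 = 1.26031 μs.
6 queued → 7.56185 μs.
Plus remaining 12000 bits of current packet: 1.84615 μs.
Queuing delay = 9.41 μs.

9.41 μs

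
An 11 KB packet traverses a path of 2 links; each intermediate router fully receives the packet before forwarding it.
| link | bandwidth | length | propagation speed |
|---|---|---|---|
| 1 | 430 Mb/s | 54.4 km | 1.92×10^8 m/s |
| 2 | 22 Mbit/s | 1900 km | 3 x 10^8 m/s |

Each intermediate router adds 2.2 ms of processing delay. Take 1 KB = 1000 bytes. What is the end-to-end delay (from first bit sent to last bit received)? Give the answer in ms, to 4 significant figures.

L = 88000 bits.
Transmission delays (L/R per hop): 0.204651, 4 ms; sum = 4.20465 ms.
Propagation delays (d/s per hop): 0.283333, 6.33333 ms; sum = 6.61667 ms.
Processing at 1 router(s): 1 × 2.2 ms = 2.2 ms.
End-to-end = 13.02 ms.

13.02 ms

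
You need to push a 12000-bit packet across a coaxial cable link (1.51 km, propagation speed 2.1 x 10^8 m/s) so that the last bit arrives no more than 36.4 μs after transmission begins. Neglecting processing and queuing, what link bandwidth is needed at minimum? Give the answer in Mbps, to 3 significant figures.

Propagation delay = 1510 / 210000000 = 7.19048 μs.
Transmission budget = 36.4 − 7.19048 = 29.2095 μs.
R ≥ L / t_tx = 12000 bits / 2.92095e-05 s = 411 Mbps.

411 Mbps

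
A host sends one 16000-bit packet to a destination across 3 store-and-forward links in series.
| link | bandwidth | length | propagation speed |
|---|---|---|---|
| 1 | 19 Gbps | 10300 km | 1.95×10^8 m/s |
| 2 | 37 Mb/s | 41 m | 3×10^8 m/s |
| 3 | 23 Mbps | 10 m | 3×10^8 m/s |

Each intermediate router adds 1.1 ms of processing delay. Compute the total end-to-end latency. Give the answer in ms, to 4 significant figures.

Transmission delays (L/R per hop): 0.000842105, 0.432432, 0.695652 ms; sum = 1.12893 ms.
Propagation delays (d/s per hop): 52.8205, 0.000136667, 3.33333e-05 ms; sum = 52.8207 ms.
Processing at 2 router(s): 2 × 1.1 ms = 2.2 ms.
End-to-end = 56.15 ms.

56.15 ms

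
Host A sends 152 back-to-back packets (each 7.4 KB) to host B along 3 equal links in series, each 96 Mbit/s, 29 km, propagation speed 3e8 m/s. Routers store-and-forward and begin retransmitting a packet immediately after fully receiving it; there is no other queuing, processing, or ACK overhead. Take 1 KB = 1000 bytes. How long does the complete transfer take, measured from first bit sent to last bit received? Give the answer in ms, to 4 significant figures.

Per-hop transmission t_tx = L/R = 59200/96000000 = 0.616667 ms.
Per-hop propagation t_prop = 29000/300000000 = 0.0966667 ms.
Pipeline fill: first packet needs 3·t_tx to clear all hops; remaining 151 packets each add one t_tx.
Total = (3+152-1)·t_tx + 3·t_prop = 154·0.616667 + 3·0.0966667 = 95.26 ms.

95.26 ms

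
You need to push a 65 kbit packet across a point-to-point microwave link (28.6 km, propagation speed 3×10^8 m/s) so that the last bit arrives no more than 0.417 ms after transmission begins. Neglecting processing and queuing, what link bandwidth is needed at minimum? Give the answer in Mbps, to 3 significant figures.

202 Mbps

Propagation delay = 28600 / 300000000 = 0.0953333 ms.
Transmission budget = 0.417 − 0.0953333 = 0.321667 ms.
R ≥ L / t_tx = 65000 bits / 0.000321667 s = 202 Mbps.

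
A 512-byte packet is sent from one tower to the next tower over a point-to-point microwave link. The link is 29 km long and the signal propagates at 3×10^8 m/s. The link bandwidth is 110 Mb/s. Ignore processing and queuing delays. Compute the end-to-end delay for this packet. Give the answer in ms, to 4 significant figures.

0.1339 ms

L = 512 × 8 = 4096 bits.
Transmission delay = L/R = 4096 / 110000000 = 0.0372364 ms.
Propagation delay = d/s = 29000 m / 300000000 m/s = 0.0966667 ms.
Total = 0.1339 ms.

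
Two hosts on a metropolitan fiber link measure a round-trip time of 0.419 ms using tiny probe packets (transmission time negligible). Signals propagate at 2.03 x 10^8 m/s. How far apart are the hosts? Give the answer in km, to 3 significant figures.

42.5 km

One-way propagation = RTT/2 = 0.2095 ms.
d = s × t = 2.03e+08 × 0.0002095 = 42.5 km.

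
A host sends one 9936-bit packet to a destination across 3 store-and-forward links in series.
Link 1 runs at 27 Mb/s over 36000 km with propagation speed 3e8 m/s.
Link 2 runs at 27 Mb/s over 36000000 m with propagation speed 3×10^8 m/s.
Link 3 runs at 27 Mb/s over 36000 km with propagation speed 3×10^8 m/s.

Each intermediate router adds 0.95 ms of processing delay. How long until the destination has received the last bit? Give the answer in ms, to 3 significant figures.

363 ms

Transmission delay per hop = L/R = 9936/27000000 = 0.368 ms; 3 hops → 1.104 ms.
Propagation delays (d/s per hop): 120, 120, 120 ms; sum = 360 ms.
Processing at 2 router(s): 2 × 0.95 ms = 1.9 ms.
End-to-end = 363 ms.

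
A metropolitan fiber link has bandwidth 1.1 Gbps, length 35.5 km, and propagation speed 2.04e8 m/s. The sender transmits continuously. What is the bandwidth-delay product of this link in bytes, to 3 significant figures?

Propagation delay = 35500 / 204000000 = 0.00017402 s.
BDP = R × t_prop = 1100000000 × 0.00017402 = 191422 bits.
In bytes: 191422/8 = 23900 bytes.

23900 bytes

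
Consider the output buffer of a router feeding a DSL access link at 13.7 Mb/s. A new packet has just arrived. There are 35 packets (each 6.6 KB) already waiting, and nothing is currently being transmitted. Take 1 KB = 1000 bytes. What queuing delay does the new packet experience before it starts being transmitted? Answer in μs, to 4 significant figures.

134900 μs

Each queued packet: L/R = 52800/13700000 = 3854.01 μs.
35 queued → 134891 μs.
Queuing delay = 134900 μs.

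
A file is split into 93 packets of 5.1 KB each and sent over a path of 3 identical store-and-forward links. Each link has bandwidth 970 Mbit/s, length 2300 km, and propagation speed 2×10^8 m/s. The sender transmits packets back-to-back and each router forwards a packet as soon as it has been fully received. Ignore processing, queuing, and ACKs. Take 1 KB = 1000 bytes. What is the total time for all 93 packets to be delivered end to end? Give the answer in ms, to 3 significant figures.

Per-hop transmission t_tx = L/R = 40800/970000000 = 0.0420619 ms.
Per-hop propagation t_prop = 2300000/200000000 = 11.5 ms.
Pipeline fill: first packet needs 3·t_tx to clear all hops; remaining 92 packets each add one t_tx.
Total = (3+93-1)·t_tx + 3·t_prop = 95·0.0420619 + 3·11.5 = 38.5 ms.

38.5 ms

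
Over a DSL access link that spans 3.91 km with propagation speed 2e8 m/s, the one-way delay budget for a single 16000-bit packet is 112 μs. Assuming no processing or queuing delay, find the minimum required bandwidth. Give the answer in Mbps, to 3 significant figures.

173 Mbps

Propagation delay = 3910 / 200000000 = 19.55 μs.
Transmission budget = 112 − 19.55 = 92.45 μs.
R ≥ L / t_tx = 16000 bits / 9.245e-05 s = 173 Mbps.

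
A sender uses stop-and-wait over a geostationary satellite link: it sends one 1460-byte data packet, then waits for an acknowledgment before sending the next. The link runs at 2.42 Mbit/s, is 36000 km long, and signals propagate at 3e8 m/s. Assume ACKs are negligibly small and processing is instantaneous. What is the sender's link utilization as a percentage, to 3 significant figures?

1.97 %

t_tx = L/R = 11680/2420000 = 0.00482645 s.
t_prop = 36000000/300000000 = 0.12 s; RTT = 0.24 s.
Cycle = t_tx + RTT = 0.244826 s.
Utilization = t_tx / cycle = 0.00482645/0.244826 = 1.97 %.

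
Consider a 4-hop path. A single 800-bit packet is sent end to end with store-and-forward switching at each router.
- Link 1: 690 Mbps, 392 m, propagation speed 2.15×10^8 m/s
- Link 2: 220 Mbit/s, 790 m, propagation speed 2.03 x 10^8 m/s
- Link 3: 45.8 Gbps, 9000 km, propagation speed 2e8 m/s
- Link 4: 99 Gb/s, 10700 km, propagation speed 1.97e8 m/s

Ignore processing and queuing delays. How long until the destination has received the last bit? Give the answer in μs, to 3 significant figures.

99300 μs

Transmission delays (L/R per hop): 1.15942, 3.63636, 0.0174672, 0.00808081 μs; sum = 4.82133 μs.
Propagation delays (d/s per hop): 1.82326, 3.89163, 45000, 54314.7 μs; sum = 99320.4 μs.
End-to-end = 99300 μs.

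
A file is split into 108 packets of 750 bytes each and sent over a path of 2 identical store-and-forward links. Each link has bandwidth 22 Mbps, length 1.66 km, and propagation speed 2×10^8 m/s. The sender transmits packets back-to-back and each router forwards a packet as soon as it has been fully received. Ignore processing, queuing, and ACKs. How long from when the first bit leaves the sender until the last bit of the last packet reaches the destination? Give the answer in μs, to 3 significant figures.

29700 μs

Per-hop transmission t_tx = L/R = 6000/22000000 = 272.727 μs.
Per-hop propagation t_prop = 1660/200000000 = 8.3 μs.
Pipeline fill: first packet needs 2·t_tx to clear all hops; remaining 107 packets each add one t_tx.
Total = (2+108-1)·t_tx + 2·t_prop = 109·272.727 + 2·8.3 = 29700 μs.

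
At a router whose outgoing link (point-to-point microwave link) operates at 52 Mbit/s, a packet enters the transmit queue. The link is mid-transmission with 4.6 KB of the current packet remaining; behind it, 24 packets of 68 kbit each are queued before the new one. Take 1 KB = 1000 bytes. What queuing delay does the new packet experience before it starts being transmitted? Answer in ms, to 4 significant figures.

Each queued packet: L/R = 68000/52000000 = 1.30769 ms.
24 queued → 31.3846 ms.
Plus remaining 36800 bits of current packet: 0.707692 ms.
Queuing delay = 32.09 ms.

32.09 ms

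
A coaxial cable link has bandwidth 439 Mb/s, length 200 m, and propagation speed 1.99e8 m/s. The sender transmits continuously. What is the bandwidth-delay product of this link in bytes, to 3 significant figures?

Propagation delay = 200 / 199000000 = 1.00503e-06 s.
BDP = R × t_prop = 439000000 × 1.00503e-06 = 441.206 bits.
In bytes: 441.206/8 = 55.2 bytes.

55.2 bytes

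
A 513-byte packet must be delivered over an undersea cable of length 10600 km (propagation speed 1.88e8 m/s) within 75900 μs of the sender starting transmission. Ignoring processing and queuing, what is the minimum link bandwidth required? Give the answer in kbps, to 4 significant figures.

L = 4104 bits.
Propagation delay = 10600000 / 188000000 = 56383 μs.
Transmission budget = 75900 − 56383 = 19517 μs.
R ≥ L / t_tx = 4104 bits / 0.019517 s = 210.3 kbps.

210.3 kbps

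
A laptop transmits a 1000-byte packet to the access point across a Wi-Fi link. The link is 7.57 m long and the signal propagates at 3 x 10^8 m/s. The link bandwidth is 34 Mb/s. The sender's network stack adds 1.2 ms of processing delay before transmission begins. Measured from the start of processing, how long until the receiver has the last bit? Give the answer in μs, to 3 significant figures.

L = 1000 × 8 = 8000 bits.
Transmission delay = L/R = 8000 / 34000000 = 235.294 μs.
Propagation delay = d/s = 7.57 m / 300000000 m/s = 0.0252333 μs.
Plus processing delay 1.2 ms = 1200 μs.
Total = 1440 μs.

1440 μs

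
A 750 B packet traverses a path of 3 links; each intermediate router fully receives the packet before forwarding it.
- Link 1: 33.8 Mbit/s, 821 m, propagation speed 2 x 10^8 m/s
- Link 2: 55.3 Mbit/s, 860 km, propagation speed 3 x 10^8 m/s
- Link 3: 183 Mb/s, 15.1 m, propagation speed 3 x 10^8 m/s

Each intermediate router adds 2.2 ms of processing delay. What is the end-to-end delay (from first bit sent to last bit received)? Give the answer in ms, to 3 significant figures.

L = 750 × 8 = 6000 bits.
Transmission delays (L/R per hop): 0.177515, 0.108499, 0.0327869 ms; sum = 0.318801 ms.
Propagation delays (d/s per hop): 0.004105, 2.86667, 5.03333e-05 ms; sum = 2.87082 ms.
Processing at 2 router(s): 2 × 2.2 ms = 4.4 ms.
End-to-end = 7.59 ms.

7.59 ms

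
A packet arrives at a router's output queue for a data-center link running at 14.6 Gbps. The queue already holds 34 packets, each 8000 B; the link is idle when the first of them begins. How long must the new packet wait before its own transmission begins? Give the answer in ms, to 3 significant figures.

Each queued packet: L/R = 64000/14600000000 = 0.00438356 ms.
34 queued → 0.149041 ms.
Queuing delay = 0.149 ms.

0.149 ms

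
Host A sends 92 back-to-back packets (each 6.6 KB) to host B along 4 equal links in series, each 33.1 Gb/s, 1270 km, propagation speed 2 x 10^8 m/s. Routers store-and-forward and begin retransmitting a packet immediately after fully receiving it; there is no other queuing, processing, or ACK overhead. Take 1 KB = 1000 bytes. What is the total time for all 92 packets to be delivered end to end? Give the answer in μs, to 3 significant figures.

25600 μs

Per-hop transmission t_tx = L/R = 52800/33100000000 = 1.59517 μs.
Per-hop propagation t_prop = 1270000/200000000 = 6350 μs.
Pipeline fill: first packet needs 4·t_tx to clear all hops; remaining 91 packets each add one t_tx.
Total = (4+92-1)·t_tx + 4·t_prop = 95·1.59517 + 4·6350 = 25600 μs.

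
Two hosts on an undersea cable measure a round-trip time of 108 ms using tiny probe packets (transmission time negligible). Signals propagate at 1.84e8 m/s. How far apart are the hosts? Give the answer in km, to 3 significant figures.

9940 km

One-way propagation = RTT/2 = 54 ms.
d = s × t = 184000000 × 0.054 = 9940 km.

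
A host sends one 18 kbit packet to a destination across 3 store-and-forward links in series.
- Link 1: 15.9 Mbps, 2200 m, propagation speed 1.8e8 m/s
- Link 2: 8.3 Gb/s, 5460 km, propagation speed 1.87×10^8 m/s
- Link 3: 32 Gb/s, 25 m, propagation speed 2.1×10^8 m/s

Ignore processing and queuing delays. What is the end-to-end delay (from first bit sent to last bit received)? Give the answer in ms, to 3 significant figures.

L = 18000 bits.
Transmission delays (L/R per hop): 1.13208, 0.00216867, 0.0005625 ms; sum = 1.13481 ms.
Propagation delays (d/s per hop): 0.0122222, 29.1979, 0.000119048 ms; sum = 29.2102 ms.
End-to-end = 30.3 ms.

30.3 ms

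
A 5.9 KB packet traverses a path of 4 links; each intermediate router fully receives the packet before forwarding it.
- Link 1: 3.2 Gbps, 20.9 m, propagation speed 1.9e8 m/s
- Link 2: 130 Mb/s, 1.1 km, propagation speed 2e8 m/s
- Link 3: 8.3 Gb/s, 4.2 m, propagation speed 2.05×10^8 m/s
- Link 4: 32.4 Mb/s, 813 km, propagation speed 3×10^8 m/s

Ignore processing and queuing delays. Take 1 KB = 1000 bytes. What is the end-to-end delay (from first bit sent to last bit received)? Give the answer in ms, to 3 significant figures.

4.56 ms

L = 47200 bits.
Transmission delays (L/R per hop): 0.01475, 0.363077, 0.00568675, 1.45679 ms; sum = 1.8403 ms.
Propagation delays (d/s per hop): 0.00011, 0.0055, 2.04878e-05, 2.71 ms; sum = 2.71563 ms.
End-to-end = 4.56 ms.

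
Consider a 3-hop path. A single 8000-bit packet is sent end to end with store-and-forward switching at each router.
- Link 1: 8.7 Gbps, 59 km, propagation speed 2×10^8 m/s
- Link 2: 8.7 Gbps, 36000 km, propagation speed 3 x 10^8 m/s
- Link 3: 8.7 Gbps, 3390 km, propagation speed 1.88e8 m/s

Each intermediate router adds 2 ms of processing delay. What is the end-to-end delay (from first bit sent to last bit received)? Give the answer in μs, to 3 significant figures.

Transmission delay per hop = L/R = 8000/8700000000 = 0.91954 μs; 3 hops → 2.75862 μs.
Propagation delays (d/s per hop): 295, 120000, 18031.9 μs; sum = 138327 μs.
Processing at 2 router(s): 2 × 2 ms = 4000 μs.
End-to-end = 142000 μs.

142000 μs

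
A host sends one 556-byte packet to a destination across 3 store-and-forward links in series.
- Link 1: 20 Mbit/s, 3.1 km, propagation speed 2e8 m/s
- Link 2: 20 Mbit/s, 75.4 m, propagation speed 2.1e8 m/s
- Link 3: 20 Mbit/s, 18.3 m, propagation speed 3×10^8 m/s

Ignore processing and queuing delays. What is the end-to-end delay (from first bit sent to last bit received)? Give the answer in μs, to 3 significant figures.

683 μs

L = 556 × 8 = 4448 bits.
Transmission delay per hop = L/R = 4448/20000000 = 222.4 μs; 3 hops → 667.2 μs.
Propagation delays (d/s per hop): 15.5, 0.359048, 0.061 μs; sum = 15.92 μs.
End-to-end = 683 μs.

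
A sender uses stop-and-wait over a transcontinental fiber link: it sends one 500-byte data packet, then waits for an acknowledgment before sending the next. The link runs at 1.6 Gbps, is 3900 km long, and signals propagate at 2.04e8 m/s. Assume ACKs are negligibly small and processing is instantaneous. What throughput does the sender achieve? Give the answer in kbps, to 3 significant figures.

t_tx = L/R = 4000/1600000000 = 2.5e-06 s.
t_prop = 3900000/204000000 = 0.0191176 s; RTT = 0.0382353 s.
Cycle = t_tx + RTT = 0.0382378 s.
Throughput = L / cycle = 4000 / 0.0382378 = 105 kbps.

105 kbps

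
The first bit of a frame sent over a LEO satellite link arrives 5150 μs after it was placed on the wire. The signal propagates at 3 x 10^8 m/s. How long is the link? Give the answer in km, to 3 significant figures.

d = s × t_prop = 300000000 × 0.00515 = 1550 km.

1550 km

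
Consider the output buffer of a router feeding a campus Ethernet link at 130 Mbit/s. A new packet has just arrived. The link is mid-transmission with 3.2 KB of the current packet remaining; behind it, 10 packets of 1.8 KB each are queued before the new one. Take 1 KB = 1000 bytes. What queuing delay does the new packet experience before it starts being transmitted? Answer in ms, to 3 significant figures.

Each queued packet: L/R = 14400/130000000 = 0.110769 ms.
10 queued → 1.10769 ms.
Plus remaining 25600 bits of current packet: 0.196923 ms.
Queuing delay = 1.30 ms.

1.30 ms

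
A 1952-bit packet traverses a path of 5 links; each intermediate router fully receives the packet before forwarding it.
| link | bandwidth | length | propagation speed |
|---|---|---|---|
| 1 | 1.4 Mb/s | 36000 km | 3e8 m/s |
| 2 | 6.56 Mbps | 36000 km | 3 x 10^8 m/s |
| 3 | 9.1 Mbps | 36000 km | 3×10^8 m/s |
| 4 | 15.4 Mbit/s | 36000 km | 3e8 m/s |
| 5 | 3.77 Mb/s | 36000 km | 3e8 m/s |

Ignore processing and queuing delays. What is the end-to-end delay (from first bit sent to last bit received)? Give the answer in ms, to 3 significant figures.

Transmission delays (L/R per hop): 1.39429, 0.297561, 0.214505, 0.126753, 0.517772 ms; sum = 2.55088 ms.
Propagation delays (d/s per hop): 120, 120, 120, 120, 120 ms; sum = 600 ms.
End-to-end = 603 ms.

603 ms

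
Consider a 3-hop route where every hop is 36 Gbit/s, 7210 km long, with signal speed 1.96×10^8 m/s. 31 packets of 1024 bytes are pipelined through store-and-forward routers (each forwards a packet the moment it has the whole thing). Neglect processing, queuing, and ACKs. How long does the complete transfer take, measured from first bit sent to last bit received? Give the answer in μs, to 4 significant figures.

110400 μs

Per-hop transmission t_tx = L/R = 8192/36000000000 = 0.227556 μs.
Per-hop propagation t_prop = 7210000/196000000 = 36785.7 μs.
Pipeline fill: first packet needs 3·t_tx to clear all hops; remaining 30 packets each add one t_tx.
Total = (3+31-1)·t_tx + 3·t_prop = 33·0.227556 + 3·36785.7 = 110400 μs.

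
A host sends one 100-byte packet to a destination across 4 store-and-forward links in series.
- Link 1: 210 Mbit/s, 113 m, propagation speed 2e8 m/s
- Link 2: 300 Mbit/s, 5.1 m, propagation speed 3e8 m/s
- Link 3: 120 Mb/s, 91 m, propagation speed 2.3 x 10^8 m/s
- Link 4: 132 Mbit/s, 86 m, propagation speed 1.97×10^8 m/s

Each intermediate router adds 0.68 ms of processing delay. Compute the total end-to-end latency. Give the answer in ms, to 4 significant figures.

L = 100 × 8 = 800 bits.
Transmission delays (L/R per hop): 0.00380952, 0.00266667, 0.00666667, 0.00606061 ms; sum = 0.0192035 ms.
Propagation delays (d/s per hop): 0.000565, 1.7e-05, 0.000395652, 0.000436548 ms; sum = 0.0014142 ms.
Processing at 3 router(s): 3 × 0.68 ms = 2.04 ms.
End-to-end = 2.061 ms.

2.061 ms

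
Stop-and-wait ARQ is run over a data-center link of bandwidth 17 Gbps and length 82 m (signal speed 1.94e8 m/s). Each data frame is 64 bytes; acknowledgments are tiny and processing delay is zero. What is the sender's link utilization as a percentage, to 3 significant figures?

t_tx = L/R = 512/17000000000 = 3.01176e-08 s.
t_prop = 82/194000000 = 4.2268e-07 s; RTT = 8.45361e-07 s.
Cycle = t_tx + RTT = 8.75478e-07 s.
Utilization = t_tx / cycle = 3.01176e-08/8.75478e-07 = 3.44 %.

3.44 %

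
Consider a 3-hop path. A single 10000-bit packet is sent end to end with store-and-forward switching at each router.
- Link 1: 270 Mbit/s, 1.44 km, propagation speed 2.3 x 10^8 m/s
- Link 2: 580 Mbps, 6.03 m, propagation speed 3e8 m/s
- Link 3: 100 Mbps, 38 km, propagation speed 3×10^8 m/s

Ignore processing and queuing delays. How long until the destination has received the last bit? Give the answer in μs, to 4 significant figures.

287.2 μs

Transmission delays (L/R per hop): 37.037, 17.2414, 100 μs; sum = 154.278 μs.
Propagation delays (d/s per hop): 6.26087, 0.0201, 126.667 μs; sum = 132.948 μs.
End-to-end = 287.2 μs.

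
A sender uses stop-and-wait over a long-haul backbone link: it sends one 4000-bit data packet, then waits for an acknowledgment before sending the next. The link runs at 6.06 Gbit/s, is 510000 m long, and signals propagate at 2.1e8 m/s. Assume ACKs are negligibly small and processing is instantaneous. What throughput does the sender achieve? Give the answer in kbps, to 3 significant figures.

t_tx = L/R = 4000/6060000000 = 6.60066e-07 s.
t_prop = 510000/210000000 = 0.00242857 s; RTT = 0.00485714 s.
Cycle = t_tx + RTT = 0.0048578 s.
Throughput = L / cycle = 4000 / 0.0048578 = 823 kbps.

823 kbps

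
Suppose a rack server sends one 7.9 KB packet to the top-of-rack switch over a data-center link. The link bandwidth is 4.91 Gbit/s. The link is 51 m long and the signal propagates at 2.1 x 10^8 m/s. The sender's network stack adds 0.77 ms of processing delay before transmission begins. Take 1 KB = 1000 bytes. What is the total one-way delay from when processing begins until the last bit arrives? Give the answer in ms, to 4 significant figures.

L = 63200 bits.
Transmission delay = L/R = 63200 / 4910000000 = 0.0128717 ms.
Propagation delay = d/s = 51 m / 210000000 m/s = 0.000242857 ms.
Plus processing delay 0.77 ms = 0.77 ms.
Total = 0.7831 ms.

0.7831 ms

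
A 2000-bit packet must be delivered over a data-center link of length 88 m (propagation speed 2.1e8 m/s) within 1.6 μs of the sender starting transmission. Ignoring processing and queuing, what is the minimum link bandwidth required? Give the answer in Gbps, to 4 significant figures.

1.694 Gbps

Propagation delay = 88 / 210000000 = 0.419048 μs.
Transmission budget = 1.6 − 0.419048 = 1.18095 μs.
R ≥ L / t_tx = 2000 bits / 1.18095e-06 s = 1.694 Gbps.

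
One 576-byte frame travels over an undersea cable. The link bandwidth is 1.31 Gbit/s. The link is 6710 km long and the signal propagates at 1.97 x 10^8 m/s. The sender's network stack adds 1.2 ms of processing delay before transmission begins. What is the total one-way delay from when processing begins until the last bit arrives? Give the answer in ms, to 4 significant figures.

L = 576 × 8 = 4608 bits.
Transmission delay = L/R = 4608 / 1310000000 = 0.00351756 ms.
Propagation delay = d/s = 6710000 m / 197000000 m/s = 34.0609 ms.
Plus processing delay 1.2 ms = 1.2 ms.
Total = 35.26 ms.

35.26 ms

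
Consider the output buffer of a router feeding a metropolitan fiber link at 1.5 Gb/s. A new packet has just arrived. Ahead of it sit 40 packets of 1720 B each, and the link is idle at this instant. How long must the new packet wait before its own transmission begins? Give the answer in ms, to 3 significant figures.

Each queued packet: L/R = 13760/1500000000 = 0.00917333 ms.
40 queued → 0.366933 ms.
Queuing delay = 0.367 ms.

0.367 ms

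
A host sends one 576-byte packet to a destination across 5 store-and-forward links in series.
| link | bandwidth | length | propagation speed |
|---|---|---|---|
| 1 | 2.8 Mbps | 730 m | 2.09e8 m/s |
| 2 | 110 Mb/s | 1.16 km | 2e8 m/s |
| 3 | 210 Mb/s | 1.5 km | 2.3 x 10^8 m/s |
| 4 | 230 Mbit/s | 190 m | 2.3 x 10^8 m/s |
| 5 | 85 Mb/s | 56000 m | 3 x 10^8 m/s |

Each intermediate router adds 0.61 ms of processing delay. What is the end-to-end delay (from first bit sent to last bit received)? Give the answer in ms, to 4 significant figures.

L = 576 × 8 = 4608 bits.
Transmission delays (L/R per hop): 1.64571, 0.0418909, 0.0219429, 0.0200348, 0.0542118 ms; sum = 1.78379 ms.
Propagation delays (d/s per hop): 0.00349282, 0.0058, 0.00652174, 0.000826087, 0.186667 ms; sum = 0.203307 ms.
Processing at 4 router(s): 4 × 0.61 ms = 2.44 ms.
End-to-end = 4.427 ms.

4.427 ms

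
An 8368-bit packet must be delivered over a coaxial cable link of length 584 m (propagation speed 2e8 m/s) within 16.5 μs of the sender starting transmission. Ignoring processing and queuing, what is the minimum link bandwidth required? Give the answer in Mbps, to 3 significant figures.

616 Mbps

Propagation delay = 584 / 200000000 = 2.92 μs.
Transmission budget = 16.5 − 2.92 = 13.58 μs.
R ≥ L / t_tx = 8368 bits / 1.358e-05 s = 616 Mbps.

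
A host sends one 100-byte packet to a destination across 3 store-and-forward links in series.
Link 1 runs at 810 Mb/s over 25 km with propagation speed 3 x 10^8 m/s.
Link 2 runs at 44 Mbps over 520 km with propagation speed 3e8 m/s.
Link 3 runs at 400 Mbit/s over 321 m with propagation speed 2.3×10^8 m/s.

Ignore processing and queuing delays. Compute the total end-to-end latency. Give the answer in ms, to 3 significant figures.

L = 100 × 8 = 800 bits.
Transmission delays (L/R per hop): 0.000987654, 0.0181818, 0.002 ms; sum = 0.0211695 ms.
Propagation delays (d/s per hop): 0.0833333, 1.73333, 0.00139565 ms; sum = 1.81806 ms.
End-to-end = 1.84 ms.

1.84 ms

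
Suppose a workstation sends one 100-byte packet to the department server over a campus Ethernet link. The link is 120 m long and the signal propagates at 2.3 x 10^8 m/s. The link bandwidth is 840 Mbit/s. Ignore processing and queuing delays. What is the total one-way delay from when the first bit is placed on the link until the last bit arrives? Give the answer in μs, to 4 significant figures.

L = 100 × 8 = 800 bits.
Transmission delay = L/R = 800 / 840000000 = 0.952381 μs.
Propagation delay = d/s = 120 m / 2.3e+08 m/s = 0.521739 μs.
Total = 1.474 μs.

1.474 μs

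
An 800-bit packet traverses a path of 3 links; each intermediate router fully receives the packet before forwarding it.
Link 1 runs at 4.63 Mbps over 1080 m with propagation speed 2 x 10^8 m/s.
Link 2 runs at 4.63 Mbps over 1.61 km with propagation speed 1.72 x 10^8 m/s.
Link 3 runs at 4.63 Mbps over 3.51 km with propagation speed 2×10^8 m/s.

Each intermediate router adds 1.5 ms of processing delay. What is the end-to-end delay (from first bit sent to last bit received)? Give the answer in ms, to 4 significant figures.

Transmission delay per hop = L/R = 800/4630000 = 0.172786 ms; 3 hops → 0.518359 ms.
Propagation delays (d/s per hop): 0.0054, 0.00936047, 0.01755 ms; sum = 0.0323105 ms.
Processing at 2 router(s): 2 × 1.5 ms = 3 ms.
End-to-end = 3.551 ms.

3.551 ms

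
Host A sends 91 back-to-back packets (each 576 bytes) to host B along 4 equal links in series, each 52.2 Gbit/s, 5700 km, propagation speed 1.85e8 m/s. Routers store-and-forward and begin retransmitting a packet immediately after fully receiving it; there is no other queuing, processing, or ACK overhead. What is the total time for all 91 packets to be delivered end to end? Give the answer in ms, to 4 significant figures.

Per-hop transmission t_tx = L/R = 4608/52200000000 = 8.82759e-05 ms.
Per-hop propagation t_prop = 5700000/185000000 = 30.8108 ms.
Pipeline fill: first packet needs 4·t_tx to clear all hops; remaining 90 packets each add one t_tx.
Total = (4+91-1)·t_tx + 4·t_prop = 94·8.82759e-05 + 4·30.8108 = 123.3 ms.

123.3 ms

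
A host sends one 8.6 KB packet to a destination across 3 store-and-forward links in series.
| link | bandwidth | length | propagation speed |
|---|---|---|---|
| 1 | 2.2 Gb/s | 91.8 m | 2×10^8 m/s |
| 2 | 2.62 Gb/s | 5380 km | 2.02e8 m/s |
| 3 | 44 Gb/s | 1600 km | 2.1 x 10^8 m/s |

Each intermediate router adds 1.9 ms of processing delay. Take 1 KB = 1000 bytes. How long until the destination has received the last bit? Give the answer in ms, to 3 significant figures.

38.1 ms

L = 68800 bits.
Transmission delays (L/R per hop): 0.0312727, 0.0262595, 0.00156364 ms; sum = 0.0590959 ms.
Propagation delays (d/s per hop): 0.000459, 26.6337, 7.61905 ms; sum = 34.2532 ms.
Processing at 2 router(s): 2 × 1.9 ms = 3.8 ms.
End-to-end = 38.1 ms.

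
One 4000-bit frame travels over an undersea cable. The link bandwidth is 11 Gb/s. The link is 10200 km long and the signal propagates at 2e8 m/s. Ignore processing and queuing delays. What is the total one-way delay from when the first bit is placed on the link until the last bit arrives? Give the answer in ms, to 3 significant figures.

Transmission delay = L/R = 4000 / 11000000000 = 0.000363636 ms.
Propagation delay = d/s = 10200000 m / 200000000 m/s = 51 ms.
Total = 51.0 ms.

51.0 ms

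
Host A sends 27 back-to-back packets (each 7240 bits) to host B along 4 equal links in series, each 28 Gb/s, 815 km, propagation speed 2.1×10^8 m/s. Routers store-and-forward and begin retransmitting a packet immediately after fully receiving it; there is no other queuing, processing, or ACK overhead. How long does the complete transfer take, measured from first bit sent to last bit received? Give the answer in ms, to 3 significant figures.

15.5 ms

Per-hop transmission t_tx = L/R = 7240/28000000000 = 0.000258571 ms.
Per-hop propagation t_prop = 815000/210000000 = 3.88095 ms.
Pipeline fill: first packet needs 4·t_tx to clear all hops; remaining 26 packets each add one t_tx.
Total = (4+27-1)·t_tx + 4·t_prop = 30·0.000258571 + 4·3.88095 = 15.5 ms.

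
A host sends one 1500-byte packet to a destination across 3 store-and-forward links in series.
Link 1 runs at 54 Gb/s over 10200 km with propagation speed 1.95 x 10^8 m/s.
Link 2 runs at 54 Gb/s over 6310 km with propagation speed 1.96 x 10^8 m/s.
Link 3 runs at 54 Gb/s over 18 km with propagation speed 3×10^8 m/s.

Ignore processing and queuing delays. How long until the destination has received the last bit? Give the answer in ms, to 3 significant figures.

84.6 ms

L = 1500 × 8 = 12000 bits.
Transmission delay per hop = L/R = 12000/54000000000 = 0.000222222 ms; 3 hops → 0.000666667 ms.
Propagation delays (d/s per hop): 52.3077, 32.1939, 0.06 ms; sum = 84.5616 ms.
End-to-end = 84.6 ms.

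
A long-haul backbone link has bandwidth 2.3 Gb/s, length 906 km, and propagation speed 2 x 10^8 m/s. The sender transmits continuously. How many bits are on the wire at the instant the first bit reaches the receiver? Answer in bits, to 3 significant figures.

Propagation delay = 906000 / 200000000 = 0.00453 s.
BDP = R × t_prop = 2300000000 × 0.00453 = 10419000 bits.

10400000 bits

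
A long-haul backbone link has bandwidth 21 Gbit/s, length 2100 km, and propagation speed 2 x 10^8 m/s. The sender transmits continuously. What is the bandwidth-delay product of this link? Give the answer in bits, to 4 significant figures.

220500000 bits

Propagation delay = 2100000 / 200000000 = 0.0105 s.
BDP = R × t_prop = 21000000000 × 0.0105 = 220500000 bits.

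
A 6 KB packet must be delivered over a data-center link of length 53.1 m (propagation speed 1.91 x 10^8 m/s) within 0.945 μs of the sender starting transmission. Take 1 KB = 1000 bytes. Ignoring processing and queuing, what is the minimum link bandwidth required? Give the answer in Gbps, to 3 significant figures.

72.0 Gbps

L = 48000 bits.
Propagation delay = 53.1 / 191000000 = 0.27801 μs.
Transmission budget = 0.945 − 0.27801 = 0.66699 μs.
R ≥ L / t_tx = 48000 bits / 6.6699e-07 s = 72.0 Gbps.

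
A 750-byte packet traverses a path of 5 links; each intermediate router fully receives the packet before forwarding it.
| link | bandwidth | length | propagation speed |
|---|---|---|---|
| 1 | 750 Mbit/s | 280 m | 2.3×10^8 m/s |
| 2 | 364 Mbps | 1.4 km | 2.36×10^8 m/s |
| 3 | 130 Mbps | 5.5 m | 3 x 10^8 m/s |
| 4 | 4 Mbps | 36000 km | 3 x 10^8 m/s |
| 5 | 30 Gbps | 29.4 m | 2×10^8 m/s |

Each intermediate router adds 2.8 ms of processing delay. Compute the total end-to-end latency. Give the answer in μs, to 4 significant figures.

132800 μs

L = 750 × 8 = 6000 bits.
Transmission delays (L/R per hop): 8, 16.4835, 46.1538, 1500, 0.2 μs; sum = 1570.84 μs.
Propagation delays (d/s per hop): 1.21739, 5.9322, 0.0183333, 120000, 0.147 μs; sum = 120007 μs.
Processing at 4 router(s): 4 × 2.8 ms = 11200 μs.
End-to-end = 132800 μs.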